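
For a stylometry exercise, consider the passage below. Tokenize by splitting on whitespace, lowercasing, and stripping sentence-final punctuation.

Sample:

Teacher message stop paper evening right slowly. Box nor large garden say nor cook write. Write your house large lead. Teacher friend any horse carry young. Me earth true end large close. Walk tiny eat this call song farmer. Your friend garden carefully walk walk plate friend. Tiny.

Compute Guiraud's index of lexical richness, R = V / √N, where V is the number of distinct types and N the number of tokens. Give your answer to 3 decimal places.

N = 48, V = 36.
√N = 6.928203
R = 36 / 6.928203 = 5.196

5.196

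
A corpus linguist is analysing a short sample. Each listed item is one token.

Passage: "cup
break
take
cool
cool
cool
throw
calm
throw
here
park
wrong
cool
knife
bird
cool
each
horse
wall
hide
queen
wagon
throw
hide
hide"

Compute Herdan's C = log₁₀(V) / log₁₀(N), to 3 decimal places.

N = 25, V = 17.
log₁₀(V) = 1.230449, log₁₀(N) = 1.397940
C = 1.230449 / 1.397940 = 0.880

0.880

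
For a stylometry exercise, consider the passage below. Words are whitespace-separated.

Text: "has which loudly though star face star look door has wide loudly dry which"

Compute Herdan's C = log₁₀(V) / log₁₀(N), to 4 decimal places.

N = 14, V = 10.
log₁₀(V) = 1.000000, log₁₀(N) = 1.146128
C = 1.000000 / 1.146128 = 0.8725

0.8725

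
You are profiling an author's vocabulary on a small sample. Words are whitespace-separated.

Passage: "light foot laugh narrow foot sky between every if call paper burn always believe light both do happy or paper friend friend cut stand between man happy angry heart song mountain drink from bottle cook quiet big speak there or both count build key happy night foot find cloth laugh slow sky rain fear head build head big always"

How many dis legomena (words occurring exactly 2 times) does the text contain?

Frequencies: foot:3, happy:3, light:2, laugh:2, sky:2, between:2, paper:2, always:2, both:2, or:2, friend:2, big:2, build:2, head:2, narrow:1, every:1, if:1, call:1, burn:1, believe:1, … (23 more, each freq 1)
Words with frequency 2: always, between, big, both, build, friend, head, laugh, light, or, paper, sky

12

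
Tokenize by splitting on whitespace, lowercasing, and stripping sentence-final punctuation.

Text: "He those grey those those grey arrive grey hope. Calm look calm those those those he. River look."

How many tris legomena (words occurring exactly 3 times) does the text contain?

1

Frequencies: those:6, grey:3, he:2, calm:2, look:2, arrive:1, hope:1, river:1
Words with frequency 3: grey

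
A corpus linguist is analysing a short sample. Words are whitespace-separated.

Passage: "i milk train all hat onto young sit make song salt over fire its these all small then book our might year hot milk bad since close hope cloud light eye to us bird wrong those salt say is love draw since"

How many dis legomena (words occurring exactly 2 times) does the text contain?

Frequencies: milk:2, all:2, salt:2, since:2, i:1, train:1, hat:1, onto:1, young:1, sit:1, make:1, song:1, over:1, fire:1, its:1, these:1, small:1, then:1, book:1, our:1, … (18 more, each freq 1)
Words with frequency 2: all, milk, salt, since

4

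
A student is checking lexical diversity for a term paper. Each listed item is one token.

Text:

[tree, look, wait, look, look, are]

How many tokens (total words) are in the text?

6

Tokens: tree, look, wait, look, look, are
N = 6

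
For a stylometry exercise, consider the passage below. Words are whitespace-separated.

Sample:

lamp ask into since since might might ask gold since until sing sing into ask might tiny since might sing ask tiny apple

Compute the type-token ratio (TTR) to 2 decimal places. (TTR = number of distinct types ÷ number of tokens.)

N = 23 tokens, V = 10 types.
TTR = V / N = 10 / 23 = 0.43

0.43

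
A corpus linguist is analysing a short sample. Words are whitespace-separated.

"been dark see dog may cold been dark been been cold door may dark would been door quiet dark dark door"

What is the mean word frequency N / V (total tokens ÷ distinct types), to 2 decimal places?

2.33

N = 21 tokens, V = 9 types.
Mean frequency = N / V = 21 / 9 = 2.33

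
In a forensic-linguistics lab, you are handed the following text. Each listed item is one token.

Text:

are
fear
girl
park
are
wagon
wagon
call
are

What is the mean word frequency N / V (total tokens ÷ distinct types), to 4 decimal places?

1.5000

N = 9 tokens, V = 6 types.
Mean frequency = N / V = 9 / 6 = 1.5000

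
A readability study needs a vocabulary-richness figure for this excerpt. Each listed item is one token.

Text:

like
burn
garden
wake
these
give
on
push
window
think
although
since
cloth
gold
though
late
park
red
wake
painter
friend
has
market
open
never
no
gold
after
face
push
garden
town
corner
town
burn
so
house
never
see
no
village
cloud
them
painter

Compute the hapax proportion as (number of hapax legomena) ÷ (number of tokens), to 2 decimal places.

Frequencies: burn:2, garden:2, wake:2, push:2, gold:2, painter:2, never:2, no:2, town:2, like:1, these:1, give:1, on:1, window:1, think:1, although:1, since:1, cloth:1, though:1, late:1, … (15 more, each freq 1)
Hapax count = 26; token count = 44.
Ratio = 26 / 44 = 0.59

0.59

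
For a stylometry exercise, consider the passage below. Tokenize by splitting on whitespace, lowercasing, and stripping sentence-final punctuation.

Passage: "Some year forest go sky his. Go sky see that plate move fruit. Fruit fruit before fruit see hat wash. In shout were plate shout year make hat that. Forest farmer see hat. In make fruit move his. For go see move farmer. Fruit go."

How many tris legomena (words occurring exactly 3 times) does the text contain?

2

Frequencies: fruit:6, go:4, see:4, move:3, hat:3, year:2, forest:2, sky:2, his:2, that:2, plate:2, in:2, shout:2, make:2, farmer:2, some:1, before:1, wash:1, were:1, for:1
Words with frequency 3: hat, move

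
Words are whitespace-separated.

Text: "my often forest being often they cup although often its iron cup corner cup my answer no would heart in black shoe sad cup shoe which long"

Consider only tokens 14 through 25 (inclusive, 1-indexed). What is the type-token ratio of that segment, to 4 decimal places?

0.8333

Segment tokens 14–25: cup, my, answer, no, would, heart, in, black, shoe, sad, cup, shoe
Segment N = 12, segment V = 10.
TTR = 10 / 12 = 0.8333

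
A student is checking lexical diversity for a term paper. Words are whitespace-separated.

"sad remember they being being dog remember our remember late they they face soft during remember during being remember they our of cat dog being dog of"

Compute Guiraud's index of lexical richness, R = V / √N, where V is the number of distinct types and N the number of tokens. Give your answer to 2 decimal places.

N = 27, V = 12.
√N = 5.196152
R = 12 / 5.196152 = 2.31

2.31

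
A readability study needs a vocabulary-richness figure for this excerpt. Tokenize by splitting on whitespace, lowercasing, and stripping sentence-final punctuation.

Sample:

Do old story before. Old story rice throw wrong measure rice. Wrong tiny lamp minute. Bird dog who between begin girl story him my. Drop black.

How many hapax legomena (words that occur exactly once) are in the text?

17

Frequencies: story:3, old:2, rice:2, wrong:2, do:1, before:1, throw:1, measure:1, tiny:1, lamp:1, minute:1, bird:1, dog:1, who:1, between:1, begin:1, girl:1, him:1, my:1, drop:1, … (1 more, each freq 1)
Hapax (freq=1): before, begin, between, bird, black, do, dog, drop, girl, him, lamp, measure, minute, my, throw, tiny, who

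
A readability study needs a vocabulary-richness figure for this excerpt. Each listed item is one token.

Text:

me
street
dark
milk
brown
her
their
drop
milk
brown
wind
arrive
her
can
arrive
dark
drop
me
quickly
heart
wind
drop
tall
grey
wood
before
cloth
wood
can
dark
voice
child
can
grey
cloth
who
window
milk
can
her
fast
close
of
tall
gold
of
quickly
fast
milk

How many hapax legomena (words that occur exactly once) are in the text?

Frequencies: milk:4, can:4, dark:3, her:3, drop:3, me:2, brown:2, wind:2, arrive:2, quickly:2, tall:2, grey:2, wood:2, cloth:2, fast:2, of:2, street:1, their:1, heart:1, before:1, … (6 more, each freq 1)
Hapax (freq=1): before, child, close, gold, heart, street, their, voice, who, window

10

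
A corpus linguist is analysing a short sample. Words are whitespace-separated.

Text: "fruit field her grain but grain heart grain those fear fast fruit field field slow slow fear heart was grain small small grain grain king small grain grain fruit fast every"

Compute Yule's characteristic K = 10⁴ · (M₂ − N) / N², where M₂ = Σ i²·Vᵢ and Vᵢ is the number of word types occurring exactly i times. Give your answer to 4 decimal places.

853.2778

Frequencies: grain:8, fruit:3, field:3, small:3, heart:2, fear:2, fast:2, slow:2, her:1, but:1, those:1, was:1, king:1, every:1
N = 31. Frequency spectrum: V_1=6, V_2=4, V_3=3, V_8=1
M₂ = 1²·6 + 2²·4 + 3²·3 + 8²·1 = 113
K = 10000 × (113 − 31) / 31² = 853.2778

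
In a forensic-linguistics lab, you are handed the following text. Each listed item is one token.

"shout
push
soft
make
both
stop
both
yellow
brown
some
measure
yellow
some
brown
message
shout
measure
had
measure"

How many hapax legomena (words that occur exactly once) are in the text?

Frequencies: measure:3, shout:2, both:2, yellow:2, brown:2, some:2, push:1, soft:1, make:1, stop:1, message:1, had:1
Hapax (freq=1): had, make, message, push, soft, stop

6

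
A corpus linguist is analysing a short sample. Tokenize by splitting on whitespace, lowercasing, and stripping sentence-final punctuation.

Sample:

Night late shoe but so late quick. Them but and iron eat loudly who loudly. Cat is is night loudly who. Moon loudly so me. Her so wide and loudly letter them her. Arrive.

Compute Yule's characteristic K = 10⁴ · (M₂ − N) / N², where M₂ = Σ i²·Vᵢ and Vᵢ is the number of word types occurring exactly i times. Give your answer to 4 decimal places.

363.3218

Frequencies: loudly:5, so:3, night:2, late:2, but:2, them:2, and:2, who:2, is:2, her:2, shoe:1, quick:1, iron:1, eat:1, cat:1, moon:1, me:1, wide:1, letter:1, arrive:1
N = 34. Frequency spectrum: V_1=10, V_2=8, V_3=1, V_5=1
M₂ = 1²·10 + 2²·8 + 3²·1 + 5²·1 = 76
K = 10000 × (76 − 34) / 34² = 363.3218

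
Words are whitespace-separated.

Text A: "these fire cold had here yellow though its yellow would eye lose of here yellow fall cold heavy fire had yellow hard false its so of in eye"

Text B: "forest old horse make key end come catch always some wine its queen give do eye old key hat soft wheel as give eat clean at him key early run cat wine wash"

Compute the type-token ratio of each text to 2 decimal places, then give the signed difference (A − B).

-0.21

TTR(A) = 18/28 = 0.64
TTR(B) = 28/33 = 0.85
Difference = 0.64 − 0.85 = -0.21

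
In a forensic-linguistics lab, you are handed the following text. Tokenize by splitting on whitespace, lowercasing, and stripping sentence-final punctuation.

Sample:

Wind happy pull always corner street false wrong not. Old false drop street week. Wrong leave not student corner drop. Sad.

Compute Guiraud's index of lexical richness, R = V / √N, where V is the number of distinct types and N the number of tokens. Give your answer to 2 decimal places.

N = 21, V = 15.
√N = 4.582576
R = 15 / 4.582576 = 3.27

3.27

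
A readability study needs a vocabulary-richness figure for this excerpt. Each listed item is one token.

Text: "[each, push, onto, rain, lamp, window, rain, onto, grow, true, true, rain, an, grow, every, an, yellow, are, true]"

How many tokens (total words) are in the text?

19

Tokens: each, push, onto, rain, lamp, window, rain, onto, grow, true, true, rain, an, grow, every, an, yellow, are, true
N = 19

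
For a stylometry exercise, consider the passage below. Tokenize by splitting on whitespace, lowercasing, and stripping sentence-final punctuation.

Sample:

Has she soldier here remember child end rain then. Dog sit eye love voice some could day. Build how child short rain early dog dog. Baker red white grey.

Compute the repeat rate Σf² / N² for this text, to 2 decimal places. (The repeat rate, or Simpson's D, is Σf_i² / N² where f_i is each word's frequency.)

0.05

Frequencies: dog:3, child:2, rain:2, has:1, she:1, soldier:1, here:1, remember:1, end:1, then:1, sit:1, eye:1, love:1, voice:1, some:1, could:1, day:1, build:1, how:1, short:1, … (5 more, each freq 1)
Σf² = 39; N² = 841
Repeat rate = 39 / 841 = 0.05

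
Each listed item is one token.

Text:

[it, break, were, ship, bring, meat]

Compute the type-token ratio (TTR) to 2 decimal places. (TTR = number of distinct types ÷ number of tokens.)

1.00

N = 6 tokens, V = 6 types.
TTR = V / N = 6 / 6 = 1.00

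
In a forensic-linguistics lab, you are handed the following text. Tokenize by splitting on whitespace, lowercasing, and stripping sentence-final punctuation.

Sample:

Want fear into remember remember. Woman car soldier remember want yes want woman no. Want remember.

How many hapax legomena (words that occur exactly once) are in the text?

Frequencies: want:4, remember:4, woman:2, fear:1, into:1, car:1, soldier:1, yes:1, no:1
Hapax (freq=1): car, fear, into, no, soldier, yes

6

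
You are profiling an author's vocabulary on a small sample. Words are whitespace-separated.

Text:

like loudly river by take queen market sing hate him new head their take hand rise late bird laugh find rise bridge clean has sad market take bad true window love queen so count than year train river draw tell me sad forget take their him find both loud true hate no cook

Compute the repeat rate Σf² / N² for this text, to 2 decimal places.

Frequencies: take:4, river:2, queen:2, market:2, hate:2, him:2, their:2, rise:2, find:2, sad:2, true:2, like:1, loudly:1, by:1, sing:1, new:1, head:1, hand:1, late:1, bird:1, … (20 more, each freq 1)
Σf² = 85; N² = 2809
Repeat rate = 85 / 2809 = 0.03

0.03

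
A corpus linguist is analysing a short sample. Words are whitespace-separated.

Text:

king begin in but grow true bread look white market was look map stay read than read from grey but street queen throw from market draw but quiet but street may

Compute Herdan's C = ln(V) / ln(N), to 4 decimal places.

N = 31, V = 23.
ln(V) = 3.135494, ln(N) = 3.433987
C = 3.135494 / 3.433987 = 0.9131

0.9131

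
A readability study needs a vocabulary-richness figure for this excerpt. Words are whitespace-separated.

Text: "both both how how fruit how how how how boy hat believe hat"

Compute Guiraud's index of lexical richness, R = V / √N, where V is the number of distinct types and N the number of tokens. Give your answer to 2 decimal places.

1.66

N = 13, V = 6.
√N = 3.605551
R = 6 / 3.605551 = 1.66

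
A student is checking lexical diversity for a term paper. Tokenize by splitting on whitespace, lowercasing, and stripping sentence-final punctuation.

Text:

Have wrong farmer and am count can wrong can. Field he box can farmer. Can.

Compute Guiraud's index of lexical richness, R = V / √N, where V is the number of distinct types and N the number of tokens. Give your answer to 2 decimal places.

2.58

N = 15, V = 10.
√N = 3.872983
R = 10 / 3.872983 = 2.58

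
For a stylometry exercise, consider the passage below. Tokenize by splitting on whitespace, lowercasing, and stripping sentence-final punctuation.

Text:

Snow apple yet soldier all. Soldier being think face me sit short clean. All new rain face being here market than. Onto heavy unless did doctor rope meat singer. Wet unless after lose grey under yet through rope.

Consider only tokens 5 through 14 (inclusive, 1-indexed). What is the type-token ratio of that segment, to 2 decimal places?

0.90

Segment tokens 5–14: all, soldier, being, think, face, me, sit, short, clean, all
Segment N = 10, segment V = 9.
TTR = 9 / 10 = 0.90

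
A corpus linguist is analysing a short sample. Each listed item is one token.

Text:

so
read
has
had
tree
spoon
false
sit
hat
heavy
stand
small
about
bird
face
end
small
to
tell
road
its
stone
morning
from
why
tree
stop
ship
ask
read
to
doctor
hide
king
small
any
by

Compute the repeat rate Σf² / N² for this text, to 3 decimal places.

0.036

Frequencies: small:3, read:2, tree:2, to:2, so:1, has:1, had:1, spoon:1, false:1, sit:1, hat:1, heavy:1, stand:1, about:1, bird:1, face:1, end:1, tell:1, road:1, its:1, … (12 more, each freq 1)
Σf² = 49; N² = 1369
Repeat rate = 49 / 1369 = 0.036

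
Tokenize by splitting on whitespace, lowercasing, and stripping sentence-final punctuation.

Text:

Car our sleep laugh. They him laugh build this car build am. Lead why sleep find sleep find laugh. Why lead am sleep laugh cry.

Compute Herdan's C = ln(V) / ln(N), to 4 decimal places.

N = 25, V = 13.
ln(V) = 2.564949, ln(N) = 3.218876
C = 2.564949 / 3.218876 = 0.7968

0.7968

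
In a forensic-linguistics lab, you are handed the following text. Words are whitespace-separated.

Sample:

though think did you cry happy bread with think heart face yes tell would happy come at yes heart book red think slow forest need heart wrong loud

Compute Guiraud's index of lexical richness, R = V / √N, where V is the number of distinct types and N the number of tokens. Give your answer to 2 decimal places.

N = 28, V = 22.
√N = 5.291503
R = 22 / 5.291503 = 4.16

4.16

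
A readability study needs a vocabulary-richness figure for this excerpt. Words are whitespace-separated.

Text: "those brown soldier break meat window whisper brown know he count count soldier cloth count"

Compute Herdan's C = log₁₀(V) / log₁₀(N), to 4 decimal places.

0.8855

N = 15, V = 11.
log₁₀(V) = 1.041393, log₁₀(N) = 1.176091
C = 1.041393 / 1.176091 = 0.8855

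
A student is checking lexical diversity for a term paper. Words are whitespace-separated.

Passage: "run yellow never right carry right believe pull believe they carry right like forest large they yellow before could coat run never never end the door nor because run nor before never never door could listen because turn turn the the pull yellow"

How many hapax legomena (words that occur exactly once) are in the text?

6

Frequencies: never:5, run:3, yellow:3, right:3, the:3, carry:2, believe:2, pull:2, they:2, before:2, could:2, door:2, nor:2, because:2, turn:2, like:1, forest:1, large:1, coat:1, end:1, … (1 more, each freq 1)
Hapax (freq=1): coat, end, forest, large, like, listen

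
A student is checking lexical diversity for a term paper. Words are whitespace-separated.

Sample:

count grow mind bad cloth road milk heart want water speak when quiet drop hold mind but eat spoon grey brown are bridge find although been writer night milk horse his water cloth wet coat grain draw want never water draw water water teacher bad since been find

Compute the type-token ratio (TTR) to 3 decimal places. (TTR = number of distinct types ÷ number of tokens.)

N = 48 tokens, V = 36 types.
TTR = V / N = 36 / 48 = 0.750

0.750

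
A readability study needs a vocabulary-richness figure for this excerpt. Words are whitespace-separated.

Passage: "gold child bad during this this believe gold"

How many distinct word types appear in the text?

6

Distinct types: {bad, believe, child, during, gold, this}
V = 6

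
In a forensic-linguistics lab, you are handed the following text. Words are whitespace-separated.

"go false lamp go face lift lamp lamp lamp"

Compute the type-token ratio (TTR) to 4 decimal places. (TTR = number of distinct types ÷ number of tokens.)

N = 9 tokens, V = 5 types.
TTR = V / N = 5 / 9 = 0.5556

0.5556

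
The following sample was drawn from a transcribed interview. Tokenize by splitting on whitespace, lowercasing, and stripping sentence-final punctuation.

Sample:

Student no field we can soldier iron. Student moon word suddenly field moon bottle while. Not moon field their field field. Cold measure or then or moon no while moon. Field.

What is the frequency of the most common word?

Frequencies: field:6, moon:5, student:2, no:2, while:2, or:2, we:1, can:1, soldier:1, iron:1, word:1, suddenly:1, bottle:1, not:1, their:1, cold:1, measure:1, then:1
Most common: 'field' with frequency 6.

6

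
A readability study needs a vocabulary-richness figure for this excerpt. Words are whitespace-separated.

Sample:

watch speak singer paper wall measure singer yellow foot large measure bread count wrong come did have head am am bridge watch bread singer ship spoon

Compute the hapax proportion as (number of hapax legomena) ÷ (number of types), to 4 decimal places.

0.7500

Frequencies: singer:3, watch:2, measure:2, bread:2, am:2, speak:1, paper:1, wall:1, yellow:1, foot:1, large:1, count:1, wrong:1, come:1, did:1, have:1, head:1, bridge:1, ship:1, spoon:1
Hapax count = 15; type count = 20.
Ratio = 15 / 20 = 0.7500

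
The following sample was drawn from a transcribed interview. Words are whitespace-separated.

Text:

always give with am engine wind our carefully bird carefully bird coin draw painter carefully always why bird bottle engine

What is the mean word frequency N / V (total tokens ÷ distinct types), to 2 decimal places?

N = 20 tokens, V = 14 types.
Mean frequency = N / V = 20 / 14 = 1.43

1.43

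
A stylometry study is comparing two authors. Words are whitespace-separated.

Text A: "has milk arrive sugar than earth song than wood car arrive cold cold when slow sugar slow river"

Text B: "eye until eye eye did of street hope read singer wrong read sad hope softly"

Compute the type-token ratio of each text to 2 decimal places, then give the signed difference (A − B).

-0.01

TTR(A) = 13/18 = 0.72
TTR(B) = 11/15 = 0.73
Difference = 0.72 − 0.73 = -0.01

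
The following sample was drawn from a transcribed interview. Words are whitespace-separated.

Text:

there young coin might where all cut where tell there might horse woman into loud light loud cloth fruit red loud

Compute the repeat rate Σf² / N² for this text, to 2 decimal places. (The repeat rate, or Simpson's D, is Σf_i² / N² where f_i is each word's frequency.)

0.07

Frequencies: loud:3, there:2, might:2, where:2, young:1, coin:1, all:1, cut:1, tell:1, horse:1, woman:1, into:1, light:1, cloth:1, fruit:1, red:1
Σf² = 33; N² = 441
Repeat rate = 33 / 441 = 0.07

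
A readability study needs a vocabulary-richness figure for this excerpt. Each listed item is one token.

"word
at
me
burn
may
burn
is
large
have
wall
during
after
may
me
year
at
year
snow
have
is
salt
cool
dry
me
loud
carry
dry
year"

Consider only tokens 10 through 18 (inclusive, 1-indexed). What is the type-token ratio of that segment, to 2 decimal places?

0.89

Segment tokens 10–18: wall, during, after, may, me, year, at, year, snow
Segment N = 9, segment V = 8.
TTR = 8 / 9 = 0.89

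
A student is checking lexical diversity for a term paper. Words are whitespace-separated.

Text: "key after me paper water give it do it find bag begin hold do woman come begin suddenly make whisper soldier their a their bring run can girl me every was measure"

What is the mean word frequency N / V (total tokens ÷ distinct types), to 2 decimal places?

N = 32 tokens, V = 27 types.
Mean frequency = N / V = 32 / 27 = 1.19

1.19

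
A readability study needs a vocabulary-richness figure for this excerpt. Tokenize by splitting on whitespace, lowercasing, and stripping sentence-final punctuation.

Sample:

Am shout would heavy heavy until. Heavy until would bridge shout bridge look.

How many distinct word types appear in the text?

7

Distinct types: {am, bridge, heavy, look, shout, until, would}
V = 7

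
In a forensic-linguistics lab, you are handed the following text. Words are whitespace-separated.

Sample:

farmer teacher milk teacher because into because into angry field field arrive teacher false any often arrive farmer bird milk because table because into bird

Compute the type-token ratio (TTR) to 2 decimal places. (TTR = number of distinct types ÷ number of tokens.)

0.52

N = 25 tokens, V = 13 types.
TTR = V / N = 13 / 25 = 0.52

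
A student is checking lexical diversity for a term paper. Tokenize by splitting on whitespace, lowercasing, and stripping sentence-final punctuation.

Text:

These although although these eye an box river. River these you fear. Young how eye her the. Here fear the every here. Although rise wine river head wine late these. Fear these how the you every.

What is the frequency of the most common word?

5

Frequencies: these:5, although:3, river:3, fear:3, the:3, eye:2, you:2, how:2, here:2, every:2, wine:2, an:1, box:1, young:1, her:1, rise:1, head:1, late:1
Most common: 'these' with frequency 5.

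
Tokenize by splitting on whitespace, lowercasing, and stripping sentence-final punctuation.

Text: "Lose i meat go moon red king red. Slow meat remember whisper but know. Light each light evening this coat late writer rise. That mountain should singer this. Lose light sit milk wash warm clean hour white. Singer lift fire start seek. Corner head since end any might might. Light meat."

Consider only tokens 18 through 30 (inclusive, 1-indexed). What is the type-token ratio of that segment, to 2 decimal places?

Segment tokens 18–30: evening, this, coat, late, writer, rise, that, mountain, should, singer, this, lose, light
Segment N = 13, segment V = 12.
TTR = 12 / 13 = 0.92

0.92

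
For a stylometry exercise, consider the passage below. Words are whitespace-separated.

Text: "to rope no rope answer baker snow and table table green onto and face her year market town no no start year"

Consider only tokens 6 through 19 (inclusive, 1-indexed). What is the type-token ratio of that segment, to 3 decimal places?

0.857

Segment tokens 6–19: baker, snow, and, table, table, green, onto, and, face, her, year, market, town, no
Segment N = 14, segment V = 12.
TTR = 12 / 14 = 0.857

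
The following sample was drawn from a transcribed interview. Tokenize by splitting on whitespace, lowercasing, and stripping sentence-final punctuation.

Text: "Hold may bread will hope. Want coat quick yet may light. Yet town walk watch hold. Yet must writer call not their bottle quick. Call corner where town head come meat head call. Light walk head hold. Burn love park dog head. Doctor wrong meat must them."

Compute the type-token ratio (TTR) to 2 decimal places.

N = 47 tokens, V = 31 types.
TTR = V / N = 31 / 47 = 0.66

0.66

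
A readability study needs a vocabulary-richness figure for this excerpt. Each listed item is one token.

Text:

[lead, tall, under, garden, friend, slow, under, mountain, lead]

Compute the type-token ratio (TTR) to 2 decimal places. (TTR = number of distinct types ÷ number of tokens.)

N = 9 tokens, V = 7 types.
TTR = V / N = 7 / 9 = 0.78

0.78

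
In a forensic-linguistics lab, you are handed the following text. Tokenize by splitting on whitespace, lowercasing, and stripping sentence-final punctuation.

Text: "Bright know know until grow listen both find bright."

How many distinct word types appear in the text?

Distinct types: {both, bright, find, grow, know, listen, until}
V = 7

7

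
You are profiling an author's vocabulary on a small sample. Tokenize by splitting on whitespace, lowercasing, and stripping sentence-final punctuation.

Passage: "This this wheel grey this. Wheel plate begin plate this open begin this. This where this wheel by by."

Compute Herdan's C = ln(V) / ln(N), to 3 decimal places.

0.706

N = 19, V = 8.
ln(V) = 2.079442, ln(N) = 2.944439
C = 2.079442 / 2.944439 = 0.706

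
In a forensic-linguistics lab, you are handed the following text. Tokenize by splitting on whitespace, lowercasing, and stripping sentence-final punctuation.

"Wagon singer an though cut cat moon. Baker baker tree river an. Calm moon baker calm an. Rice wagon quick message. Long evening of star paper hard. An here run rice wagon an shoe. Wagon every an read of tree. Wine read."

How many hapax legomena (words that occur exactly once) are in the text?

17

Frequencies: an:6, wagon:4, baker:3, moon:2, tree:2, calm:2, rice:2, of:2, read:2, singer:1, though:1, cut:1, cat:1, river:1, quick:1, message:1, long:1, evening:1, star:1, paper:1, … (6 more, each freq 1)
Hapax (freq=1): cat, cut, evening, every, hard, here, long, message, paper, quick, river, run, shoe, singer, star, though, wine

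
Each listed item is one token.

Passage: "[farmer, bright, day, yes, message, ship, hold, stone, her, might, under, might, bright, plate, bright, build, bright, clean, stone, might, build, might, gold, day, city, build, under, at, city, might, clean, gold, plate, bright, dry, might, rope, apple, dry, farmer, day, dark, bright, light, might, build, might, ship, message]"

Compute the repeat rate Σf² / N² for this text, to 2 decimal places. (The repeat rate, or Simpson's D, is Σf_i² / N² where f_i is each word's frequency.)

Frequencies: might:8, bright:6, build:4, day:3, farmer:2, message:2, ship:2, stone:2, under:2, plate:2, clean:2, gold:2, city:2, dry:2, yes:1, hold:1, her:1, at:1, rope:1, apple:1, … (2 more, each freq 1)
Σf² = 173; N² = 2401
Repeat rate = 173 / 2401 = 0.07

0.07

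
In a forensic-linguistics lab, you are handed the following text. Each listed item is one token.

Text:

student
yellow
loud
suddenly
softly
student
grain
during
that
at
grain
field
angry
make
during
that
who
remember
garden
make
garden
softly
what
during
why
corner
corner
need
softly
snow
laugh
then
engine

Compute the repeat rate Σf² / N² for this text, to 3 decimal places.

Frequencies: softly:3, during:3, student:2, grain:2, that:2, make:2, garden:2, corner:2, yellow:1, loud:1, suddenly:1, at:1, field:1, angry:1, who:1, remember:1, what:1, why:1, need:1, snow:1, … (3 more, each freq 1)
Σf² = 57; N² = 1089
Repeat rate = 57 / 1089 = 0.052

0.052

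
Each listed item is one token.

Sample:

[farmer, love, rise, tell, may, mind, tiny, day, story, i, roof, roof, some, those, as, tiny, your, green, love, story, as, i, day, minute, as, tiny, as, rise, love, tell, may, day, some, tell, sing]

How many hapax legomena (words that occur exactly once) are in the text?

7

Frequencies: as:4, love:3, tell:3, tiny:3, day:3, rise:2, may:2, story:2, i:2, roof:2, some:2, farmer:1, mind:1, those:1, your:1, green:1, minute:1, sing:1
Hapax (freq=1): farmer, green, mind, minute, sing, those, your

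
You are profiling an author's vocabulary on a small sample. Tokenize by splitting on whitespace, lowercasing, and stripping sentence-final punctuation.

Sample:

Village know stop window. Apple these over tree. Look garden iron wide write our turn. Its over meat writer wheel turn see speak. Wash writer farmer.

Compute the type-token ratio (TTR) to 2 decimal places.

N = 26 tokens, V = 23 types.
TTR = V / N = 23 / 26 = 0.88

0.88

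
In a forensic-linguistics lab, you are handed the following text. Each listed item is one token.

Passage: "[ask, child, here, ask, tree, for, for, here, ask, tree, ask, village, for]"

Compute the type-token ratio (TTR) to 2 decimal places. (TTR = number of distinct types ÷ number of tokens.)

N = 13 tokens, V = 6 types.
TTR = V / N = 6 / 13 = 0.46

0.46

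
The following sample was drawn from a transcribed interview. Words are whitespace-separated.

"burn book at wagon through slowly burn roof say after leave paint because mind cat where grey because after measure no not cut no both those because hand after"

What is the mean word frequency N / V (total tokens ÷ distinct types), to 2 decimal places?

1.26

N = 29 tokens, V = 23 types.
Mean frequency = N / V = 29 / 23 = 1.26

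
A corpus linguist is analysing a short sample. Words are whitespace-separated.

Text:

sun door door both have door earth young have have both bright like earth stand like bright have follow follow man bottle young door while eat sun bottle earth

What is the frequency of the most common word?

4

Frequencies: door:4, have:4, earth:3, sun:2, both:2, young:2, bright:2, like:2, follow:2, bottle:2, stand:1, man:1, while:1, eat:1
Most common: 'door' with frequency 4.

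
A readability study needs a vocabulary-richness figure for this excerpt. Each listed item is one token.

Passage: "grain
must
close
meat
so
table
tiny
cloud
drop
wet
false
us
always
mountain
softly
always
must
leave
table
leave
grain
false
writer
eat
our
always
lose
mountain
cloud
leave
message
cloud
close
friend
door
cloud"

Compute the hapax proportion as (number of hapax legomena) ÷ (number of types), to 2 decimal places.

Frequencies: cloud:4, always:3, leave:3, grain:2, must:2, close:2, table:2, false:2, mountain:2, meat:1, so:1, tiny:1, drop:1, wet:1, us:1, softly:1, writer:1, eat:1, our:1, lose:1, … (3 more, each freq 1)
Hapax count = 14; type count = 23.
Ratio = 14 / 23 = 0.61

0.61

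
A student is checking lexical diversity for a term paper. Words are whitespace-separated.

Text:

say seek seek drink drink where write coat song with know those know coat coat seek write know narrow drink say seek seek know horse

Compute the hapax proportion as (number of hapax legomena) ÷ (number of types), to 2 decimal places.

0.50

Frequencies: seek:5, know:4, drink:3, coat:3, say:2, write:2, where:1, song:1, with:1, those:1, narrow:1, horse:1
Hapax count = 6; type count = 12.
Ratio = 6 / 12 = 0.50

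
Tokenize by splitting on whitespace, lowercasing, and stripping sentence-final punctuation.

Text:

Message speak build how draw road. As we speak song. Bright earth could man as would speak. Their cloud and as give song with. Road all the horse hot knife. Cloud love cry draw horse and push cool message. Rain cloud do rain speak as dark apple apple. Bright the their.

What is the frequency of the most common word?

4

Frequencies: speak:4, as:4, cloud:3, message:2, draw:2, road:2, song:2, bright:2, their:2, and:2, the:2, horse:2, rain:2, apple:2, build:1, how:1, we:1, earth:1, could:1, man:1, … (12 more, each freq 1)
Most common: 'speak' with frequency 4.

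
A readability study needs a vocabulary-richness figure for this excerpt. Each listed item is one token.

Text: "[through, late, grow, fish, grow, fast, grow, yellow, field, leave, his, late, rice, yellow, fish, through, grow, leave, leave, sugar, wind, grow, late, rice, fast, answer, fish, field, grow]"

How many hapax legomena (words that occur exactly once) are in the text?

Frequencies: grow:6, late:3, fish:3, leave:3, through:2, fast:2, yellow:2, field:2, rice:2, his:1, sugar:1, wind:1, answer:1
Hapax (freq=1): answer, his, sugar, wind

4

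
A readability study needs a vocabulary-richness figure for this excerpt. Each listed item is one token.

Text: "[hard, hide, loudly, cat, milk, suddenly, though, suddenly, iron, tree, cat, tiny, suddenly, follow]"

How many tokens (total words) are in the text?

14

Tokens: hard, hide, loudly, cat, milk, suddenly, though, suddenly, iron, tree, cat, tiny, suddenly, follow
N = 14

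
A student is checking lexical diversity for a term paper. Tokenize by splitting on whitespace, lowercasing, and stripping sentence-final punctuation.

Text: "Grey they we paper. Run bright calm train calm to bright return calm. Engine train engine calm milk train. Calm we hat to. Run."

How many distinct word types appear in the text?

Distinct types: {bright, calm, engine, grey, hat, milk, paper, return, run, they, to, train, we}
V = 13

13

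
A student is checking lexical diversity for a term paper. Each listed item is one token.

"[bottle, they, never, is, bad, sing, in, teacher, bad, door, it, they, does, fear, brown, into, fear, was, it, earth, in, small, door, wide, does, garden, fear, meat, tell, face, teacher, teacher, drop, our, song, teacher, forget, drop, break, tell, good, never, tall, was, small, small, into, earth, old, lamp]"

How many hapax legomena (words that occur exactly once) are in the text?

16

Frequencies: teacher:4, fear:3, small:3, they:2, never:2, bad:2, in:2, door:2, it:2, does:2, into:2, was:2, earth:2, tell:2, drop:2, bottle:1, is:1, sing:1, brown:1, wide:1, … (11 more, each freq 1)
Hapax (freq=1): bottle, break, brown, face, forget, garden, good, is, lamp, meat, old, our, sing, song, tall, wide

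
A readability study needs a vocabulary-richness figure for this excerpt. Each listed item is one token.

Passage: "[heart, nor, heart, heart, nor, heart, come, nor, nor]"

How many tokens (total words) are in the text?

9

Tokens: heart, nor, heart, heart, nor, heart, come, nor, nor
N = 9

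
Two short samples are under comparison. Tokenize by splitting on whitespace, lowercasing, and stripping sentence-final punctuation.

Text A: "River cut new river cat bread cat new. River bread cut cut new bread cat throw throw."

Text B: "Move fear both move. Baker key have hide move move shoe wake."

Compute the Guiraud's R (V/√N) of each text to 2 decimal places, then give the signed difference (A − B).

A: V=6, N=17, R=1.46
B: V=9, N=12, R=2.60
Difference = 1.46 − 2.60 = -1.14

-1.14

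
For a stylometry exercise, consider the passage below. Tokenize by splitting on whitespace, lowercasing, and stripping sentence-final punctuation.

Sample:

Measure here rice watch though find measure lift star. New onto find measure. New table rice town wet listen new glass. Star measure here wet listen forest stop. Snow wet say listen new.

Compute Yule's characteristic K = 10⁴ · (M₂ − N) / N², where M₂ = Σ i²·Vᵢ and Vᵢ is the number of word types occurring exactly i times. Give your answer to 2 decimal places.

Frequencies: measure:4, new:4, wet:3, listen:3, here:2, rice:2, find:2, star:2, watch:1, though:1, lift:1, onto:1, table:1, town:1, glass:1, forest:1, stop:1, snow:1, say:1
N = 33. Frequency spectrum: V_1=11, V_2=4, V_3=2, V_4=2
M₂ = 1²·11 + 2²·4 + 3²·2 + 4²·2 = 77
K = 10000 × (77 − 33) / 33² = 404.04

404.04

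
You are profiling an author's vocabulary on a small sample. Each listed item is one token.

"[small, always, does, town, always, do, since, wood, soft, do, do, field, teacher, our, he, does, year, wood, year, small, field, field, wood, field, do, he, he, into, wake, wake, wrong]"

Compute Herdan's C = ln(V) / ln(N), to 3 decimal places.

0.807

N = 31, V = 16.
ln(V) = 2.772589, ln(N) = 3.433987
C = 2.772589 / 3.433987 = 0.807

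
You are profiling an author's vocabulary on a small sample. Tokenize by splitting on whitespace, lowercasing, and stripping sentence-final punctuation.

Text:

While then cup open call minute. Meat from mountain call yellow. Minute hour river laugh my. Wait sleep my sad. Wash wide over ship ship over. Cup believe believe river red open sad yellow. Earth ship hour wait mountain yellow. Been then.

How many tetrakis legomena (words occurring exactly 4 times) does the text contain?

Frequencies: yellow:3, ship:3, then:2, cup:2, open:2, call:2, minute:2, mountain:2, hour:2, river:2, my:2, wait:2, sad:2, over:2, believe:2, while:1, meat:1, from:1, laugh:1, sleep:1, … (5 more, each freq 1)
Words with frequency 4: (none)

0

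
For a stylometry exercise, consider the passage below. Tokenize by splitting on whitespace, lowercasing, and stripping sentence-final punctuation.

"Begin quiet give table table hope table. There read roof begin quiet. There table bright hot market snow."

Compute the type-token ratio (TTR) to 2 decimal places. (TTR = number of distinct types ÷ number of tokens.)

0.67

N = 18 tokens, V = 12 types.
TTR = V / N = 12 / 18 = 0.67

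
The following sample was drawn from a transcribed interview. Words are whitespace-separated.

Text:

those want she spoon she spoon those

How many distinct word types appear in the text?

Distinct types: {she, spoon, those, want}
V = 4

4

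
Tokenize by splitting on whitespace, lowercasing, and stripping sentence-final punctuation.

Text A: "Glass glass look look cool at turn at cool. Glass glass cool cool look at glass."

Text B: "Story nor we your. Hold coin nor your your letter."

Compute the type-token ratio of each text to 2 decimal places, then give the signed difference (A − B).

-0.39

TTR(A) = 5/16 = 0.31
TTR(B) = 7/10 = 0.70
Difference = 0.31 − 0.70 = -0.39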